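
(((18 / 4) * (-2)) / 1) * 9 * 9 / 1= -729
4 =4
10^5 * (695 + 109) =80400000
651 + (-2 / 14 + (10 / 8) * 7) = 18469 / 28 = 659.61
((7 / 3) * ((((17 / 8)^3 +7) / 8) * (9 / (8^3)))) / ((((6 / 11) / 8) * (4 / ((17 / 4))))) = 11122573 / 8388608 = 1.33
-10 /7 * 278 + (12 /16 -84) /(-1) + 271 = -1201 /28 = -42.89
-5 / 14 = -0.36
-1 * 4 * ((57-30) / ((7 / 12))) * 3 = -3888 / 7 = -555.43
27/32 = 0.84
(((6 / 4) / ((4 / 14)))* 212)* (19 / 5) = 21147 / 5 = 4229.40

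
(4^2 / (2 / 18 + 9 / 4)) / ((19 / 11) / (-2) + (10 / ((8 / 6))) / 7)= 2772 / 85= 32.61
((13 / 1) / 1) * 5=65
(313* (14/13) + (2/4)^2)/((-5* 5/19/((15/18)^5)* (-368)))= 4628875/16533504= 0.28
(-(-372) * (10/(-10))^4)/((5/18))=6696/5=1339.20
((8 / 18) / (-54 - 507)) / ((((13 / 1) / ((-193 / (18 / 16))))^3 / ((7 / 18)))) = 51531160576 / 72778896333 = 0.71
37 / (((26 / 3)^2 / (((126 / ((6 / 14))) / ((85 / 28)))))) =685314 / 14365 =47.71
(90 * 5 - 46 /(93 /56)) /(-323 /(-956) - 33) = -37545944 /2903925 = -12.93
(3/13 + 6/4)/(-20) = -9/104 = -0.09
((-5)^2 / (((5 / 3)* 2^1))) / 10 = 3 / 4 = 0.75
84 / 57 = 28 / 19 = 1.47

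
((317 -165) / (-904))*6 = -114 / 113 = -1.01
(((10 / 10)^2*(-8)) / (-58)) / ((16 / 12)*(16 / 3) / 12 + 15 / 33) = 1188 / 9019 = 0.13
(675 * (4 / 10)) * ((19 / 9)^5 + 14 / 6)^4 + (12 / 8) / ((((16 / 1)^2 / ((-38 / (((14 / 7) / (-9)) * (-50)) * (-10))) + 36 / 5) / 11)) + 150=11722600079042276761399440745445 / 11307529444734725779656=1036707455.54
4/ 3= 1.33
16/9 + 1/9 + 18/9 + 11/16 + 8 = 12.58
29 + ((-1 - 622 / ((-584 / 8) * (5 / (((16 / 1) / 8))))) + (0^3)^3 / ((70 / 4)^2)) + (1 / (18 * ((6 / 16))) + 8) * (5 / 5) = 389828 / 9855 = 39.56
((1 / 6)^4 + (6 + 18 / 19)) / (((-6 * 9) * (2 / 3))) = -171091 / 886464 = -0.19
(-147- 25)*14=-2408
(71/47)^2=5041/2209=2.28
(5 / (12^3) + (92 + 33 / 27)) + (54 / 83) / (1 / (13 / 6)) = 94.63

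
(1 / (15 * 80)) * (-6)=-1 / 200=-0.00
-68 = -68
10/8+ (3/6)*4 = 13/4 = 3.25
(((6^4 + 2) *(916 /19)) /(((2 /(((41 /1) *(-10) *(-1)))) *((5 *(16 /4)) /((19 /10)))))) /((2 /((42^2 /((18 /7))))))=2090057123 /5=418011424.60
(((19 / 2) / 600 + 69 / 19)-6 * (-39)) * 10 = 5418361 / 2280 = 2376.47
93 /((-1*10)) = -93 /10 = -9.30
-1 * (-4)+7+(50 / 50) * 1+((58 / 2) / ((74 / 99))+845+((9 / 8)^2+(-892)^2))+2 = 1886261333 / 2368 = 796563.06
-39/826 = -0.05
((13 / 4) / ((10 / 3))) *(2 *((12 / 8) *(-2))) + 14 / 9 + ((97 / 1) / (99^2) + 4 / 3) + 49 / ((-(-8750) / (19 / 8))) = -287944967 / 98010000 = -2.94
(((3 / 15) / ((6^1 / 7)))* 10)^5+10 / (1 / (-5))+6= 6115 / 243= 25.16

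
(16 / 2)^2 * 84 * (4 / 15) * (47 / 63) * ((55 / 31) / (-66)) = -24064 / 837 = -28.75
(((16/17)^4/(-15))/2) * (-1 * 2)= 65536/1252815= 0.05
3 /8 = 0.38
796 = 796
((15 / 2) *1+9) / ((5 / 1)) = 33 / 10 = 3.30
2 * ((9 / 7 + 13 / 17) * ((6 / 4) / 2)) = 366 / 119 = 3.08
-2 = -2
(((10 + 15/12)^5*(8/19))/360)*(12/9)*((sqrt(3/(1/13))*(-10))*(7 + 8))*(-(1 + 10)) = 1127671875*sqrt(39)/2432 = 2895686.10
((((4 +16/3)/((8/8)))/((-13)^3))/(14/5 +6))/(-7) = 0.00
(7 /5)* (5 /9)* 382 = 2674 /9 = 297.11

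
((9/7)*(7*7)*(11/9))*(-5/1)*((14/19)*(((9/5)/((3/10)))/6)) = -5390/19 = -283.68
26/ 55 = 0.47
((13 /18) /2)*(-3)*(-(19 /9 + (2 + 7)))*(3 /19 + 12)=25025 /171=146.35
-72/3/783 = -8/261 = -0.03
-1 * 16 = -16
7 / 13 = 0.54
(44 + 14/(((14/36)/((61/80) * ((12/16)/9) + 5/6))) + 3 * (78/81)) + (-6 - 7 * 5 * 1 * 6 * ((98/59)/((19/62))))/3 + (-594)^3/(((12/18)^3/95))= -54236896207524193/807120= -67198057547.23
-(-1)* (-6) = -6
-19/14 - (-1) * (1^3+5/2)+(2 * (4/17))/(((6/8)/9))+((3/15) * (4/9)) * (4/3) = 127049/16065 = 7.91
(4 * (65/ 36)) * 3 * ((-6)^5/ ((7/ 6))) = -1010880/ 7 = -144411.43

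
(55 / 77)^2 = 0.51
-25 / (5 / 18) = -90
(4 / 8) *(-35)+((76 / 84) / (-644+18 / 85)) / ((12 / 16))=-60337465 / 3447486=-17.50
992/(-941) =-1.05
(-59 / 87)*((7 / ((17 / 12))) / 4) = -413 / 493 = -0.84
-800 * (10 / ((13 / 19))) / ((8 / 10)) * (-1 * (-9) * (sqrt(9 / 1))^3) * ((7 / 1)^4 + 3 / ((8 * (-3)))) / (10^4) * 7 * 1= -620751033 / 104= -5968759.93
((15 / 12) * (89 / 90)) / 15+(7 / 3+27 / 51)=54073 / 18360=2.95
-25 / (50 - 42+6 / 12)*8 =-400 / 17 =-23.53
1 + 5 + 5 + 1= 12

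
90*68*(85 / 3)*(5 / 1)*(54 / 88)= 5852250 / 11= 532022.73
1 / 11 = 0.09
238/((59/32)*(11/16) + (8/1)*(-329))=-121856/1346935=-0.09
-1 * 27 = -27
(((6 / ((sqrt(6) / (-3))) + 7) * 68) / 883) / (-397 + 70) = -476 / 288741 + 68 * sqrt(6) / 96247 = 0.00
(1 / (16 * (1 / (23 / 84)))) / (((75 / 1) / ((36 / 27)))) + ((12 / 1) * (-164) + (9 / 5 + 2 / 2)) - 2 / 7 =-148590697 / 75600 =-1965.49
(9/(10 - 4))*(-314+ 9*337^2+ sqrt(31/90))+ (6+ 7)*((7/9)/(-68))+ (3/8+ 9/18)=sqrt(310)/20+ 1876038541/1224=1532712.11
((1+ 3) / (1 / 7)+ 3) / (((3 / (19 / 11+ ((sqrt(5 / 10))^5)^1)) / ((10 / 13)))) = 155*sqrt(2) / 156+ 5890 / 429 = 15.13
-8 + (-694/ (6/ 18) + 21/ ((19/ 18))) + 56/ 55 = -2162196/ 1045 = -2069.09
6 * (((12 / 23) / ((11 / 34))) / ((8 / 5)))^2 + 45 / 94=39554505 / 6016846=6.57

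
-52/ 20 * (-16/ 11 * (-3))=-624/ 55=-11.35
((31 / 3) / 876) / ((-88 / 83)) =-2573 / 231264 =-0.01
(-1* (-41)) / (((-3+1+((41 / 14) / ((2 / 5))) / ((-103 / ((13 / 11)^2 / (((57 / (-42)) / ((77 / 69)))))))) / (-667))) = 81240443922 / 5698937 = 14255.37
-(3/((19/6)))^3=-5832/6859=-0.85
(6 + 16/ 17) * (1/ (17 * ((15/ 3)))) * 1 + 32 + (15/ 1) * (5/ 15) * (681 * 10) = 49248608/ 1445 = 34082.08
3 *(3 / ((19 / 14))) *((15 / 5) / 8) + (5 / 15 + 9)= 11.82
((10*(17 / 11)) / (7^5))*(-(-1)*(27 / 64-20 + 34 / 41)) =-4181745 / 242558624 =-0.02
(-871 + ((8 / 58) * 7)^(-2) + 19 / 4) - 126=-777083 / 784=-991.18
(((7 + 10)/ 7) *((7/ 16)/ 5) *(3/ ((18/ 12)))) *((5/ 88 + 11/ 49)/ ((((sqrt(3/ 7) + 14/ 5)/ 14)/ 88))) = 144347/ 2594 - 103105 *sqrt(21)/ 36316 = 42.64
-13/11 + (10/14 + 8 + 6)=1042/77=13.53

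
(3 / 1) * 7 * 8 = 168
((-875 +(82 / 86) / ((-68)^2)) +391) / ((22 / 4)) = -96234647 / 1093576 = -88.00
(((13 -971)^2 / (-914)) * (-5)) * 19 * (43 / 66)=937266485 / 15081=62148.83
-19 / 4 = -4.75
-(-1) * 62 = 62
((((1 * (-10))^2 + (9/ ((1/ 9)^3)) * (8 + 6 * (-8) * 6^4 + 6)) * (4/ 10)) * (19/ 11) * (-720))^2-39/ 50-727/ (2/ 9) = 124643325459097761684718953/ 3025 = 41204405110445541052799.65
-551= -551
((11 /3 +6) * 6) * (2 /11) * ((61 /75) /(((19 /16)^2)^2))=463732736 /107514825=4.31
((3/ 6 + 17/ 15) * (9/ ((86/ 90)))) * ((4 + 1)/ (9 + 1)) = 1323/ 172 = 7.69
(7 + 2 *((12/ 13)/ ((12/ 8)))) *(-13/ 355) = -107/ 355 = -0.30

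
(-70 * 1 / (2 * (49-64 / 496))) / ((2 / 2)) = -0.72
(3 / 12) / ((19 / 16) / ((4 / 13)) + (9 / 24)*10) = 16 / 487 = 0.03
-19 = -19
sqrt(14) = 3.74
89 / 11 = 8.09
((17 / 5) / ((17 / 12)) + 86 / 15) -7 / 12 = 151 / 20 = 7.55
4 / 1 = 4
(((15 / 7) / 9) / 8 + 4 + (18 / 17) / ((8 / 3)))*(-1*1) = -12643 / 2856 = -4.43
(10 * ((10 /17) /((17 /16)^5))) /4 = 26214400 /24137569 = 1.09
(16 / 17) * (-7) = -112 / 17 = -6.59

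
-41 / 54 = -0.76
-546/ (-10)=273/ 5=54.60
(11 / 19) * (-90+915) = 9075 / 19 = 477.63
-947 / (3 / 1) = -947 / 3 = -315.67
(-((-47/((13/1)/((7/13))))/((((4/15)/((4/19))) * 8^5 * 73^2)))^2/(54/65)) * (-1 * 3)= 13530125/48368048453021289414656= 0.00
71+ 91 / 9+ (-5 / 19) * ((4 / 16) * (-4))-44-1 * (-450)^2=-34621109 / 171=-202462.63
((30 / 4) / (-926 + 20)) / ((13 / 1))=-5 / 7852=-0.00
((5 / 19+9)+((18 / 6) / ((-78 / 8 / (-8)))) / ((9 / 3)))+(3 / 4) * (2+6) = 11918 / 741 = 16.08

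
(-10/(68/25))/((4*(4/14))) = -875/272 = -3.22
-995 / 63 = -15.79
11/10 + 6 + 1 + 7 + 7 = 221/10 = 22.10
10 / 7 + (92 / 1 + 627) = 5043 / 7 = 720.43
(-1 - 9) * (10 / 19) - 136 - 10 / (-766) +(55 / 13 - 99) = -22327665 / 94601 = -236.02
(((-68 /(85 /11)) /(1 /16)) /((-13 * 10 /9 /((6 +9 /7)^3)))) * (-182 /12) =-57175.29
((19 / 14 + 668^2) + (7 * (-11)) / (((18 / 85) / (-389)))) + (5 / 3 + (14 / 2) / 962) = 35616434281 / 60606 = 587671.75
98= 98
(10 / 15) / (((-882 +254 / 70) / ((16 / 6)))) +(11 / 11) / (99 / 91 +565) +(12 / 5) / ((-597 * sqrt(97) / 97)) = -4 * sqrt(97) / 995 - 3669323 / 14253254118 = -0.04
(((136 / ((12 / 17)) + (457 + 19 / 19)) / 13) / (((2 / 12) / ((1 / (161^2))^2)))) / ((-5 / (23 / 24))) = -488 / 5696528565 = -0.00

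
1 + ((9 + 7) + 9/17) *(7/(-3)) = -1916/51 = -37.57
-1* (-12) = 12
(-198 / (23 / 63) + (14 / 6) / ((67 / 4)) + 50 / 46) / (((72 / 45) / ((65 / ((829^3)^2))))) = -0.00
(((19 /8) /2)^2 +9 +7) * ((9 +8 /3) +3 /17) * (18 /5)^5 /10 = 12467.57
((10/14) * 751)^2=14100025/49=287755.61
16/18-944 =-943.11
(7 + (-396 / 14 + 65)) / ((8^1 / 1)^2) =153 / 224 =0.68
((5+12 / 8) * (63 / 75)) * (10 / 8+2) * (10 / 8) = 3549 / 160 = 22.18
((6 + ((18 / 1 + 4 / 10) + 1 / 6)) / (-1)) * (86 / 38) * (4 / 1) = -63382 / 285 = -222.39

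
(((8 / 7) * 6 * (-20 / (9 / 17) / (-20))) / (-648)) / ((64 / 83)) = -1411 / 54432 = -0.03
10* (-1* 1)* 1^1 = -10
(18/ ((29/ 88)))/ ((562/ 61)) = 48312/ 8149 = 5.93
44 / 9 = 4.89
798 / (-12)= -133 / 2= -66.50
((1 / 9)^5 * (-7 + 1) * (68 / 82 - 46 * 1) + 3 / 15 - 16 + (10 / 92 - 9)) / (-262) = 4582118117 / 48630000780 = 0.09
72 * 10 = 720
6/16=3/8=0.38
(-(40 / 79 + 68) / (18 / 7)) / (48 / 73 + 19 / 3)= -460922 / 120949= -3.81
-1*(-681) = 681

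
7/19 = 0.37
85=85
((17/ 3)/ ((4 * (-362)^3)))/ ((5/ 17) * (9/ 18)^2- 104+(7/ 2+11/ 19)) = 5491/ 18358905077352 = 0.00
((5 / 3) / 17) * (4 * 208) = 4160 / 51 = 81.57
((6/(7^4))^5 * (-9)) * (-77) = 769824/11398895185373143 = 0.00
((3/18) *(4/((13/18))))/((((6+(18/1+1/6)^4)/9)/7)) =979776/1835157181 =0.00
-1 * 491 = -491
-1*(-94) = 94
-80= -80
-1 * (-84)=84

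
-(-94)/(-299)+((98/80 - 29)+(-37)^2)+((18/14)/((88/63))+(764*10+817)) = 161141777/16445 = 9798.83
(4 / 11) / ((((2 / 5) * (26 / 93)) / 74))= 34410 / 143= 240.63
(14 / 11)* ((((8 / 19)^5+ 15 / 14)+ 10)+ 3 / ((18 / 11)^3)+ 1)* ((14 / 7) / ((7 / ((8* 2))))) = 74.29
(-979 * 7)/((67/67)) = -6853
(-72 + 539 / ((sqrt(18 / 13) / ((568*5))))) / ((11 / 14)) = -1008 / 11 + 974120*sqrt(26) / 3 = 1655593.99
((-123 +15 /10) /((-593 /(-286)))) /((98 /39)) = -1355211 /58114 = -23.32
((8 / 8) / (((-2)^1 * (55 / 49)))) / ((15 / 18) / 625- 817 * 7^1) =3675 / 47181739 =0.00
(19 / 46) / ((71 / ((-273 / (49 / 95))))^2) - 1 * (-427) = 5112564253 / 11362414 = 449.95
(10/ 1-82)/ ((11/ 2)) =-144/ 11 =-13.09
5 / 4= 1.25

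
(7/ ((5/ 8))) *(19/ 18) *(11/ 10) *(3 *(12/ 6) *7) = 40964/ 75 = 546.19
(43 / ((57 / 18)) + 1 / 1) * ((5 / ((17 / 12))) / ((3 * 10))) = 554 / 323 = 1.72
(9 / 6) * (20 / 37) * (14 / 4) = 105 / 37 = 2.84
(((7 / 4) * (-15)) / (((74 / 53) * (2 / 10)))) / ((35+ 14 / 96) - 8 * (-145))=-0.08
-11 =-11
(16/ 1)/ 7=16/ 7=2.29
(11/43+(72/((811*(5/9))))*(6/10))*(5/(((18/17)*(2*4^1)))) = 5212489/25108560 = 0.21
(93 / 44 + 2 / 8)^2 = 676 / 121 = 5.59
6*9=54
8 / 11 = 0.73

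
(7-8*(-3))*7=217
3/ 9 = 1/ 3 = 0.33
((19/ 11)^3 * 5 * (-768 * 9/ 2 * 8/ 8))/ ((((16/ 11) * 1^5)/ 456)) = -3377920320/ 121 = -27916696.86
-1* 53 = -53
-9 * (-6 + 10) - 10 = -46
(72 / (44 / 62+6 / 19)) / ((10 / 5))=5301 / 151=35.11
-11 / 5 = -2.20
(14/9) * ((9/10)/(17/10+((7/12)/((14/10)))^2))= 0.75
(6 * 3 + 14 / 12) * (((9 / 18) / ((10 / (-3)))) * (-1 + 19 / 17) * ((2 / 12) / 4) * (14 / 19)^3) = -7889 / 1399236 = -0.01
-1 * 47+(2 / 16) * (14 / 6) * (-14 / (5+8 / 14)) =-22339 / 468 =-47.73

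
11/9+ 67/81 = 166/81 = 2.05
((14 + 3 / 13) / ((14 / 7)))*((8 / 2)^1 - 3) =185 / 26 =7.12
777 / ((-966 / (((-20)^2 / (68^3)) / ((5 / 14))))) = -0.00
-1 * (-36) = 36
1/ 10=0.10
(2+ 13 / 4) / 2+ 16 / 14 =211 / 56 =3.77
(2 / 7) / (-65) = -0.00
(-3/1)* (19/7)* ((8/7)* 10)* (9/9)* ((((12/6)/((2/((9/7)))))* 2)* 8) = -656640/343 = -1914.40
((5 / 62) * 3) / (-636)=-5 / 13144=-0.00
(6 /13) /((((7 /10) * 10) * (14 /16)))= 48 /637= 0.08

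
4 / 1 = 4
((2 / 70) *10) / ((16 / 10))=5 / 28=0.18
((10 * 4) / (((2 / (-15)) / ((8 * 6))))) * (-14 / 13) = 201600 / 13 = 15507.69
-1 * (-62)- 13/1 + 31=80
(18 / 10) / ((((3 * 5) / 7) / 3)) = 63 / 25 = 2.52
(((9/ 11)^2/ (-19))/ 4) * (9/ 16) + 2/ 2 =146407/ 147136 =1.00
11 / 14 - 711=-9943 / 14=-710.21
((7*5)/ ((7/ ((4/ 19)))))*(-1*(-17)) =340/ 19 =17.89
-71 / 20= -3.55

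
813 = 813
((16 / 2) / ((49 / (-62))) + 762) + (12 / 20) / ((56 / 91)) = 1475591 / 1960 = 752.85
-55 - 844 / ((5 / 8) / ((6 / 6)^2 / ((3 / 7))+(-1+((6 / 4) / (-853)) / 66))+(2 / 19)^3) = -358274701305 / 193554391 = -1851.03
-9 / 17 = -0.53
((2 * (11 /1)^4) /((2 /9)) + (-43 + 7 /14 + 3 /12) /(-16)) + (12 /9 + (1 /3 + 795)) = 132568.31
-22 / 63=-0.35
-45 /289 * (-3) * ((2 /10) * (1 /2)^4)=27 /4624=0.01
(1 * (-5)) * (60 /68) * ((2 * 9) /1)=-1350 /17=-79.41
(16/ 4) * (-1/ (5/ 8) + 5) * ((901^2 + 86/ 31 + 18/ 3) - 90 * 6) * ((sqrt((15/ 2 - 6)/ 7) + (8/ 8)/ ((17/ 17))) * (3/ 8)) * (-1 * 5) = -30263775.00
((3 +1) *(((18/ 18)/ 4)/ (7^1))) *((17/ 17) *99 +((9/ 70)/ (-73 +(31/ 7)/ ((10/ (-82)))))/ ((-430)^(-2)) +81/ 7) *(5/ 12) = -6.36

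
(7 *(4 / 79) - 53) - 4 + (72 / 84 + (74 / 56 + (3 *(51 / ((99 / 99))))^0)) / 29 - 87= -143.54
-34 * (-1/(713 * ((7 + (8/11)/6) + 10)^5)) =1330603362/41051758838778125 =0.00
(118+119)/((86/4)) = 474/43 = 11.02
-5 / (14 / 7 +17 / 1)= -0.26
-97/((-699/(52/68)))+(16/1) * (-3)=-569123/11883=-47.89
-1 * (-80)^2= -6400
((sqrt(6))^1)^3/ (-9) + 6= 4.37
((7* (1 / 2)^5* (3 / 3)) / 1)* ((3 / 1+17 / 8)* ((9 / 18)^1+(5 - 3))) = 1435 / 512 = 2.80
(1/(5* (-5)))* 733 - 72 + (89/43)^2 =-4485492/46225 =-97.04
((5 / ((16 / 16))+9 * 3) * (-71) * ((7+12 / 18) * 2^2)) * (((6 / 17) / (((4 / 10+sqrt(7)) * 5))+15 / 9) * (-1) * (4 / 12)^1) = 2090240 * sqrt(7) / 8721+37415296 / 969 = 39246.41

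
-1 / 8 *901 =-901 / 8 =-112.62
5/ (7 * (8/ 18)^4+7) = 32805/ 47719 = 0.69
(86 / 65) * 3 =258 / 65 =3.97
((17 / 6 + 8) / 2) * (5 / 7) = 325 / 84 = 3.87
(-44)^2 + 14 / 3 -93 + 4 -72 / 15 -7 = 27598 / 15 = 1839.87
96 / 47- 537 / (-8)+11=30143 / 376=80.17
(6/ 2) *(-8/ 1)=-24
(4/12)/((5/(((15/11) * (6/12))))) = 1/22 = 0.05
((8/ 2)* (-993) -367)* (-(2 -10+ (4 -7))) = -47729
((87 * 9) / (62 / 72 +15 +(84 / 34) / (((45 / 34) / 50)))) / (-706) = -14094 / 1387643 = -0.01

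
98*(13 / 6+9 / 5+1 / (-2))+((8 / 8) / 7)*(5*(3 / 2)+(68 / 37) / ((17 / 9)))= 2649133 / 7770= 340.94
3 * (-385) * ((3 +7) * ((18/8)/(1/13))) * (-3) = 2027025/2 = 1013512.50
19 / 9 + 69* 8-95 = 4132 / 9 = 459.11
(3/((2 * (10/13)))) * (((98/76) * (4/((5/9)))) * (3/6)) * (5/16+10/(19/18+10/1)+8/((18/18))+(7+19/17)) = 16137666909/102843200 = 156.92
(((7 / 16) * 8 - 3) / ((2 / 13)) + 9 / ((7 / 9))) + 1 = 443 / 28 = 15.82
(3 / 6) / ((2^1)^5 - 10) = 1 / 44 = 0.02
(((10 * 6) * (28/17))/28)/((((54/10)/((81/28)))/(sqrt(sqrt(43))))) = 4.84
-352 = -352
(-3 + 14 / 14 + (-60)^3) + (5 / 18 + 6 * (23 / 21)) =-27215389 / 126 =-215995.15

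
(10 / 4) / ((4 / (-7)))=-35 / 8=-4.38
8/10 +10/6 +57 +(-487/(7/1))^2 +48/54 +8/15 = 2161373/441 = 4901.07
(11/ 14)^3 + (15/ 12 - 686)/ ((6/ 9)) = -704275/ 686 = -1026.64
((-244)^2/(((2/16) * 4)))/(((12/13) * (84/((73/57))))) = 7062458/3591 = 1966.71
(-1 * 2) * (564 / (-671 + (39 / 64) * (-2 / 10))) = 360960 / 214759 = 1.68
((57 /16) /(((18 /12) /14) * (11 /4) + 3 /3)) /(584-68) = 133 /24940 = 0.01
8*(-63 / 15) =-168 / 5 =-33.60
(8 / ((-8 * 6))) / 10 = -1 / 60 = -0.02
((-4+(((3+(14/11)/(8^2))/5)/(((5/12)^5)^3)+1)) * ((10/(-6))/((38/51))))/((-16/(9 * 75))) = 234914805801453731733/8164062500000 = 28774253.72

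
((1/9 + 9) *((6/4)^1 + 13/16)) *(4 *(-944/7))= -716024/63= -11365.46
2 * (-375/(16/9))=-3375/8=-421.88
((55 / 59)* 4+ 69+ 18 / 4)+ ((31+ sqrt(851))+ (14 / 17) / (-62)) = sqrt(851)+ 6729491 / 62186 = 137.39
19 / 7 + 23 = 180 / 7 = 25.71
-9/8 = -1.12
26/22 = 13/11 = 1.18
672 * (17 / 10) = 5712 / 5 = 1142.40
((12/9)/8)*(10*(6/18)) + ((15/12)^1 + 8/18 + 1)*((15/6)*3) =1495/72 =20.76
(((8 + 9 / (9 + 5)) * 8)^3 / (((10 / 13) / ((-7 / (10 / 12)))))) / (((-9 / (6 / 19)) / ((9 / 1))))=26530897536 / 23275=1139888.19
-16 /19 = -0.84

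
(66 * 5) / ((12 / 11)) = 605 / 2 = 302.50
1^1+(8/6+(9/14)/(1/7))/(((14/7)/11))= 397/12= 33.08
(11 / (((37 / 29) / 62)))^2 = 391169284 / 1369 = 285733.59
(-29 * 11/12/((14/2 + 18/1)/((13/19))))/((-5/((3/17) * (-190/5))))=-4147/4250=-0.98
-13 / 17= -0.76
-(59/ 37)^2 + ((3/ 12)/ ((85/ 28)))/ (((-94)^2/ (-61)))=-2615024423/ 1028201140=-2.54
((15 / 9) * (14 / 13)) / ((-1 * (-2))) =35 / 39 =0.90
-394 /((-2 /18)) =3546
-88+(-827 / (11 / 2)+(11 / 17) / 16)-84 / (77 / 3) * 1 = -722855 / 2992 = -241.60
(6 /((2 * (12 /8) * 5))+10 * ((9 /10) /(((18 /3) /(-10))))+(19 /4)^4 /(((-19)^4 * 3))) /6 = -2.43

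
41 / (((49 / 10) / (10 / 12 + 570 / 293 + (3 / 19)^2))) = 364757935 / 15548631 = 23.46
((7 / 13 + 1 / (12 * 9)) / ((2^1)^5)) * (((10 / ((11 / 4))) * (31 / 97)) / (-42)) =-119195 / 251675424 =-0.00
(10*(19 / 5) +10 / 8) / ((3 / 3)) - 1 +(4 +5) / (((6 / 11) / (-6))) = -243 / 4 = -60.75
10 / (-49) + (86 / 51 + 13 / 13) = 6203 / 2499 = 2.48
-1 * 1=-1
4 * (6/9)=8/3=2.67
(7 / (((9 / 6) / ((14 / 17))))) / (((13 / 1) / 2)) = 392 / 663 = 0.59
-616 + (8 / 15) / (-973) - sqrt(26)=-8990528 / 14595 - sqrt(26)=-621.10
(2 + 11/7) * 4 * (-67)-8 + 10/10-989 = -13672/7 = -1953.14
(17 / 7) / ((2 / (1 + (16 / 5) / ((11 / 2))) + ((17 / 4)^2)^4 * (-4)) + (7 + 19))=-24231936 / 4247964241633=-0.00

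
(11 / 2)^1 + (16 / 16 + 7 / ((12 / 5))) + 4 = 13.42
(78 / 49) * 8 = 624 / 49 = 12.73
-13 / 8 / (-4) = 13 / 32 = 0.41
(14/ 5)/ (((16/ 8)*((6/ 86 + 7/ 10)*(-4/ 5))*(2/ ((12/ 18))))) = -1505/ 1986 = -0.76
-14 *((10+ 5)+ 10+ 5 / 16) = -2835 / 8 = -354.38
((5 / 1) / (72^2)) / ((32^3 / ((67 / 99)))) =335 / 16817061888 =0.00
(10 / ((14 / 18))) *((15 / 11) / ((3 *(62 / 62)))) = 450 / 77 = 5.84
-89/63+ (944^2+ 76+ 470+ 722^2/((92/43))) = 1645084760/1449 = 1135324.20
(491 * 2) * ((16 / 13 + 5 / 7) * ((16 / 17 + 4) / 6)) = 347628 / 221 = 1572.98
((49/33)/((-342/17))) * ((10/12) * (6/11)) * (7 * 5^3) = -29.36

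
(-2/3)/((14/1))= -1/21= -0.05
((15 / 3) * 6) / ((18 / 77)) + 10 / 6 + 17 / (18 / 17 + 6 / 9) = 12307 / 88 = 139.85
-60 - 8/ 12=-182/ 3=-60.67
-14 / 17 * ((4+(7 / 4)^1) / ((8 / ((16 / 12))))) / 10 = -161 / 2040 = -0.08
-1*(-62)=62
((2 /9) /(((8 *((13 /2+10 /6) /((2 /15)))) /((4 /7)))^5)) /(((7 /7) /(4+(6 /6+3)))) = 512 /133525167467146875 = 0.00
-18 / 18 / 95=-1 / 95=-0.01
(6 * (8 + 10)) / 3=36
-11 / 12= -0.92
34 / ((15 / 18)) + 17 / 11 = 2329 / 55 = 42.35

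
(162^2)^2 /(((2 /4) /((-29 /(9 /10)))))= -44385952320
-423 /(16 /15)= -6345 /16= -396.56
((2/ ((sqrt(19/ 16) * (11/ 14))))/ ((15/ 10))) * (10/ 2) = 1120 * sqrt(19)/ 627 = 7.79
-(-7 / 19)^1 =7 / 19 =0.37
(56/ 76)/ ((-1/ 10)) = -140/ 19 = -7.37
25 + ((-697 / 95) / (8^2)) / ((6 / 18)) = 149909 / 6080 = 24.66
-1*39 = -39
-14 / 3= -4.67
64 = 64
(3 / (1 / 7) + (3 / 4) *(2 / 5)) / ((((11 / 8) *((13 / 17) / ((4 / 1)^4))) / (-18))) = -66742272 / 715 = -93345.83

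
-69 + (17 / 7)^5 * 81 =6773.89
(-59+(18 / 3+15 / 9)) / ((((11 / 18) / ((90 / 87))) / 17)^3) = -3610229616000 / 2951069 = -1223363.34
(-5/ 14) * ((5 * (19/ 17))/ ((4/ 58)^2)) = -399475/ 952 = -419.62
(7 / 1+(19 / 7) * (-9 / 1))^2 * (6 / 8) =11163 / 49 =227.82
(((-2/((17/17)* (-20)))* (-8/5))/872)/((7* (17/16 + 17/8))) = -8/972825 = -0.00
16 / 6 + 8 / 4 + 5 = 29 / 3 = 9.67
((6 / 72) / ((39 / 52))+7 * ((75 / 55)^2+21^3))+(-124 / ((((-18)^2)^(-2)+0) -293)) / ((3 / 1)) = 2171852426462045 / 33495426063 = 64840.27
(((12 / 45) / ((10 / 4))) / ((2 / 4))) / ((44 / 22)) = 8 / 75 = 0.11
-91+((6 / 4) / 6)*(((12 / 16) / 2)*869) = -305 / 32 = -9.53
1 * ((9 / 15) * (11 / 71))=33 / 355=0.09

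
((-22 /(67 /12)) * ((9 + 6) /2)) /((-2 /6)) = 5940 /67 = 88.66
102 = 102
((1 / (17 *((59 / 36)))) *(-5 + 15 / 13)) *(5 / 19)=-9000 / 247741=-0.04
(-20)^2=400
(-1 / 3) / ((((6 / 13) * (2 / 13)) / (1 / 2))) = -169 / 72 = -2.35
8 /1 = 8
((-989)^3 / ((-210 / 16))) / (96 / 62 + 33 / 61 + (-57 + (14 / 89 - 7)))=-1302448012248248 / 1091267415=-1193518.65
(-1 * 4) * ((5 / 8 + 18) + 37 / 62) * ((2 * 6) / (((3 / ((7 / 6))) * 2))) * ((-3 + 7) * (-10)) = 222460 / 31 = 7176.13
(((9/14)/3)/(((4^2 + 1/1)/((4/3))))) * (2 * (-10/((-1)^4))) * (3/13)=-0.08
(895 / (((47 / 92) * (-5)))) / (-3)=16468 / 141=116.79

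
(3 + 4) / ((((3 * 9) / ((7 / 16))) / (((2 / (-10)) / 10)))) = -0.00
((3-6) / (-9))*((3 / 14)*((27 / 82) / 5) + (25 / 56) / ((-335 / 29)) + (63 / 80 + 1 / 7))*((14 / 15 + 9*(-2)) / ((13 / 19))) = -84721456 / 11248965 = -7.53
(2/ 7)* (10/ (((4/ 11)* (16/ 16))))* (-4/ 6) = -110/ 21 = -5.24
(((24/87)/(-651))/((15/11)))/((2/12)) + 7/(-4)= -661469/377580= -1.75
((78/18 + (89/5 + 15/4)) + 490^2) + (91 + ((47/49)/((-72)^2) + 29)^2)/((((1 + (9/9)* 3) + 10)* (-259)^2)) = 72754304136914685764261/302984013327851520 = 240125.88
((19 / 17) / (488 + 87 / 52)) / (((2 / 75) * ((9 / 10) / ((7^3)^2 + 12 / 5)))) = 14529947900 / 1298613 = 11188.82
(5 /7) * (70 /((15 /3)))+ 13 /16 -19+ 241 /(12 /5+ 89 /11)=136493 /9232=14.78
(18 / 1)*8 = 144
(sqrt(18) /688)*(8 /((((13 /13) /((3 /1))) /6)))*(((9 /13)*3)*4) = 2916*sqrt(2) /559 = 7.38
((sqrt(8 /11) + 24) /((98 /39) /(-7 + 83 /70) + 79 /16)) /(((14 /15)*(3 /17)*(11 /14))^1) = 42.63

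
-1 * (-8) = 8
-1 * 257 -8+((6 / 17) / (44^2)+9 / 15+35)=-18875017 / 82280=-229.40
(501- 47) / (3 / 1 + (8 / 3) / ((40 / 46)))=6810 / 91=74.84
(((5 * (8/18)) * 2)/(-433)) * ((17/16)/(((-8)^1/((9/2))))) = 85/13856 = 0.01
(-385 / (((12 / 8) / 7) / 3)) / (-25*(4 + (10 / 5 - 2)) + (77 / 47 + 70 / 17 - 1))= 430661 / 7610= 56.59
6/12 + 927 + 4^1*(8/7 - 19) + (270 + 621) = 24459/14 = 1747.07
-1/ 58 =-0.02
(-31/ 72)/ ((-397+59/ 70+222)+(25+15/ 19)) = 20615/ 7103844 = 0.00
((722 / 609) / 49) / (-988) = -19 / 775866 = -0.00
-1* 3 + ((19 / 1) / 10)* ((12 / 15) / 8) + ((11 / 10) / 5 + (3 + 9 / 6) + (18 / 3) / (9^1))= 773 / 300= 2.58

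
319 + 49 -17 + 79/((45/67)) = 21088/45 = 468.62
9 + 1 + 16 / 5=66 / 5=13.20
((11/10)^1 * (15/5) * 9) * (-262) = -38907/5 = -7781.40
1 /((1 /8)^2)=64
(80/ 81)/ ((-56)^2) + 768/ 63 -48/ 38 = 10.93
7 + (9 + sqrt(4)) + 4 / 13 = 238 / 13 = 18.31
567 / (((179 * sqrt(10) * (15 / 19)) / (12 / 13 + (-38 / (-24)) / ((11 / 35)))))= 12244113 * sqrt(10) / 5119400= 7.56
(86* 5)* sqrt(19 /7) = 708.43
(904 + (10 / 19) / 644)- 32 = 5334901 / 6118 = 872.00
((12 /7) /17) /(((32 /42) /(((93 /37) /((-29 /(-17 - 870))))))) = 10.18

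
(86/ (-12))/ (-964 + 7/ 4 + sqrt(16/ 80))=344 * sqrt(5)/ 222221967 + 551690/ 74073989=0.01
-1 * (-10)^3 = 1000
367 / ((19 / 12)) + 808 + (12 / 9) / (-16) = 237053 / 228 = 1039.71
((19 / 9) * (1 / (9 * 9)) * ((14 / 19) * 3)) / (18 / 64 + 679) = 448 / 5282091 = 0.00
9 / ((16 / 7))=63 / 16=3.94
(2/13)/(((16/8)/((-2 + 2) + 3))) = 3/13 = 0.23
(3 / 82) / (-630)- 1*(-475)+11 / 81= 475.14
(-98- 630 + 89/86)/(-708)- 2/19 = 1066085/1156872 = 0.92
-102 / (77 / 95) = -9690 / 77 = -125.84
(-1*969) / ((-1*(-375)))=-323 / 125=-2.58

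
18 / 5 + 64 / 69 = 1562 / 345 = 4.53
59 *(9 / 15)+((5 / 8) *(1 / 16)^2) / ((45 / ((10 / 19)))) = 30993433 / 875520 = 35.40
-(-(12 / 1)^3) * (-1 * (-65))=112320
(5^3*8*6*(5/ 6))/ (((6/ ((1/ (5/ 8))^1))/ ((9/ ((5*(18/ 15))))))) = 2000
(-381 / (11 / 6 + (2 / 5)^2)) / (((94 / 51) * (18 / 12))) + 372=4256166 / 14053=302.87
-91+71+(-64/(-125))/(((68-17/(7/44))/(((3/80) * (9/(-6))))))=-1699937/85000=-20.00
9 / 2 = 4.50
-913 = -913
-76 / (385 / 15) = -228 / 77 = -2.96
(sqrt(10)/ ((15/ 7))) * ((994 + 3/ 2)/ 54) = 13937 * sqrt(10)/ 1620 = 27.21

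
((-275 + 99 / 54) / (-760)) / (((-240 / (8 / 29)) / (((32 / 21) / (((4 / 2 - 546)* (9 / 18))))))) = 1639 / 708145200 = 0.00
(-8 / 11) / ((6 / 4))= -16 / 33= -0.48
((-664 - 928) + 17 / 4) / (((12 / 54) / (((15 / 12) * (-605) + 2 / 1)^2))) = -4064669819.93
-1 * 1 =-1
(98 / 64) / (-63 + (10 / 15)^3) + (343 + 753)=59375573 / 54176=1095.98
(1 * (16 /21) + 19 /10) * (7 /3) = 559 /90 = 6.21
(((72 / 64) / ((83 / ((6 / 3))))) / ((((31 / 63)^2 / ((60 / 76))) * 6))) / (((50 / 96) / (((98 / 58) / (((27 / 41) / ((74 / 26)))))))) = 590055354 / 2856711845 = 0.21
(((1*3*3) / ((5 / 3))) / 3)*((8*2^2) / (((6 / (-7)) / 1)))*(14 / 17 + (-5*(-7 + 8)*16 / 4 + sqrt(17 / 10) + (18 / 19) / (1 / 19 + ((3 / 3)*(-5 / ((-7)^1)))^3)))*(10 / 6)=4860240 / 2567 - 56*sqrt(170) / 5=1747.32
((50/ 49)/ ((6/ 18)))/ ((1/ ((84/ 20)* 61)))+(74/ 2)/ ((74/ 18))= 5553/ 7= 793.29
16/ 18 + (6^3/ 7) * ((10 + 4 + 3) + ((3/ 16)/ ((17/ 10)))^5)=192524251868413/ 366391259136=525.46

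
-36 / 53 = -0.68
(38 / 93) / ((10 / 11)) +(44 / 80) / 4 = 4367 / 7440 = 0.59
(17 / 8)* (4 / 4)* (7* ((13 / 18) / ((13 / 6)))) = 4.96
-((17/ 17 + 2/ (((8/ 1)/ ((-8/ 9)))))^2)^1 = -49/ 81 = -0.60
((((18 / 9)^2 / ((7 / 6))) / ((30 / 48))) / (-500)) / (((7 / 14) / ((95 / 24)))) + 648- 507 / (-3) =714799 / 875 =816.91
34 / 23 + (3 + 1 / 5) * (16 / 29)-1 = 2.24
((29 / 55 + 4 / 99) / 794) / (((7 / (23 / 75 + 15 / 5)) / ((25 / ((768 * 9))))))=8711 / 7131136320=0.00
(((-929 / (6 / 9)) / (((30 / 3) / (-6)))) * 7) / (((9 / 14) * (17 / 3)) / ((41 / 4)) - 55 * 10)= -16797249 / 1577480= -10.65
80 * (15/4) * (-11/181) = -3300/181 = -18.23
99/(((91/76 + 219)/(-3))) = -22572/16735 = -1.35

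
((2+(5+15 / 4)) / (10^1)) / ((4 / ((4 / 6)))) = 43 / 240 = 0.18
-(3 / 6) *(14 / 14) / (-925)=0.00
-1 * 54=-54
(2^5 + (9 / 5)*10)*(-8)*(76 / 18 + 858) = -3104000 / 9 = -344888.89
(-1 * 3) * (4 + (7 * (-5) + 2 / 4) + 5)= 153 / 2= 76.50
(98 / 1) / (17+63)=49 / 40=1.22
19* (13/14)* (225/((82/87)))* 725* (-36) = -31548538125/287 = -109925219.95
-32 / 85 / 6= -16 / 255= -0.06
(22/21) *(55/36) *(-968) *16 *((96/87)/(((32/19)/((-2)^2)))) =-356069120/5481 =-64964.26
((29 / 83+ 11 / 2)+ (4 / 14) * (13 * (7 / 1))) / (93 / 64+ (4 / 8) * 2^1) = 169184 / 13031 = 12.98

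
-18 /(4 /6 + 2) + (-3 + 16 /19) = -677 /76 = -8.91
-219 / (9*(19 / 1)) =-73 / 57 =-1.28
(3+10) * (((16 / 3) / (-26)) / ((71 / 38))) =-304 / 213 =-1.43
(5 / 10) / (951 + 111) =1 / 2124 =0.00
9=9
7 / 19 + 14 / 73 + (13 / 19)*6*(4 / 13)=2529 / 1387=1.82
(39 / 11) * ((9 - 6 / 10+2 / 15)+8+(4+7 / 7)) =4199 / 55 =76.35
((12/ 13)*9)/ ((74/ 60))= 3240/ 481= 6.74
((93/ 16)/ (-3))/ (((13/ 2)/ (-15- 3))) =279/ 52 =5.37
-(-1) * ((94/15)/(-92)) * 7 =-329/690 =-0.48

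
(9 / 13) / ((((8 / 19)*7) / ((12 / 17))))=513 / 3094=0.17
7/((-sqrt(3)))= -7 * sqrt(3)/3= -4.04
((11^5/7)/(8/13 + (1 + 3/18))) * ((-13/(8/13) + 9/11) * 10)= -5101876065/1946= -2621724.60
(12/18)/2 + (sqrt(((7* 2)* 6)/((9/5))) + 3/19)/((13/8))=319/741 + 16* sqrt(105)/39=4.63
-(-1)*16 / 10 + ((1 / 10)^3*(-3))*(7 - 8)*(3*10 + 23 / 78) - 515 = -13346037 / 26000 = -513.31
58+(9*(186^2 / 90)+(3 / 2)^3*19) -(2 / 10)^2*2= 716329 / 200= 3581.64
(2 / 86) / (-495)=-1 / 21285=-0.00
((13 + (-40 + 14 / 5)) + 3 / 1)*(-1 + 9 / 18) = 53 / 5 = 10.60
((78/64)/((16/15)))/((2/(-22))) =-6435/512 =-12.57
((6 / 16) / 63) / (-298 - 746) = -1 / 175392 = -0.00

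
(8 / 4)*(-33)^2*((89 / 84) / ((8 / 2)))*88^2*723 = 22610506248 / 7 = 3230072321.14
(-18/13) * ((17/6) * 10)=-510/13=-39.23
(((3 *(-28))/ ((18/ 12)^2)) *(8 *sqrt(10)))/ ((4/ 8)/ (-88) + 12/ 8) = -157696 *sqrt(10)/ 789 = -632.04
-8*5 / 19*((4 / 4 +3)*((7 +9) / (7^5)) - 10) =6720240 / 319333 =21.04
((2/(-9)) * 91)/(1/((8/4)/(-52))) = 7/9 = 0.78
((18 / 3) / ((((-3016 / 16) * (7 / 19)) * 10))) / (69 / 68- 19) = 7752 / 16137485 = 0.00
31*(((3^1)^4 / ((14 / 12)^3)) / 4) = 135594 / 343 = 395.32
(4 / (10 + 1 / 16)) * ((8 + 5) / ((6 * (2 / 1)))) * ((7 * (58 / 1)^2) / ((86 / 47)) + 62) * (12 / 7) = 9546.41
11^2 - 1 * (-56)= 177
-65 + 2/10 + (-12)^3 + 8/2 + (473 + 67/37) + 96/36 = -727784/555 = -1311.32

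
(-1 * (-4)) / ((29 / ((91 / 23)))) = 364 / 667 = 0.55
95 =95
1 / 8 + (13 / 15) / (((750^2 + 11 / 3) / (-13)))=8436203 / 67500440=0.12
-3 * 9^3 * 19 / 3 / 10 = -13851 / 10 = -1385.10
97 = 97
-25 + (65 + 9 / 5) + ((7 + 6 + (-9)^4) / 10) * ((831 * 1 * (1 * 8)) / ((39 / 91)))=50988153 / 5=10197630.60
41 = 41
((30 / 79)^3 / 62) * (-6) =-81000 / 15284209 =-0.01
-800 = -800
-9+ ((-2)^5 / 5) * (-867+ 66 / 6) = 27347 / 5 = 5469.40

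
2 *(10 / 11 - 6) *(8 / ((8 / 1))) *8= -896 / 11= -81.45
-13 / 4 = -3.25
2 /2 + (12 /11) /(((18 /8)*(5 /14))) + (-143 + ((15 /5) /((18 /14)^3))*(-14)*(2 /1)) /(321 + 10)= 7990064 /4423815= 1.81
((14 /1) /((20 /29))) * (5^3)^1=5075 /2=2537.50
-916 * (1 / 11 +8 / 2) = -41220 / 11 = -3747.27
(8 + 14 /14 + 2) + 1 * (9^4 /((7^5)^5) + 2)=17433892055631543717052 /1341068619663964900807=13.00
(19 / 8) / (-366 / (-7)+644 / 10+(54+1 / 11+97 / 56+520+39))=7315 / 2253047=0.00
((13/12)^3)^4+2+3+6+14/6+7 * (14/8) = 251401654923697/8916100448256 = 28.20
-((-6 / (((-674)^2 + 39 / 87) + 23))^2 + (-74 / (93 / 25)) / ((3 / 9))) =80277188055948761 / 1345185313373884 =59.68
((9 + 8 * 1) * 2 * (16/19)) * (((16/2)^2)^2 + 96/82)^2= 480632818.66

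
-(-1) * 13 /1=13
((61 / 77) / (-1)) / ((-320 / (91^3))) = 6566833 / 3520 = 1865.58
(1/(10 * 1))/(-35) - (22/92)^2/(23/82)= -440171/2129225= -0.21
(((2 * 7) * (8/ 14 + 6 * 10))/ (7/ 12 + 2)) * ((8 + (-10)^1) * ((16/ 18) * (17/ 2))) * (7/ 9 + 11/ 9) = -922624/ 93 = -9920.69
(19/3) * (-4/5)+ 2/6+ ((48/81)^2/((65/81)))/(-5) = -14101/2925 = -4.82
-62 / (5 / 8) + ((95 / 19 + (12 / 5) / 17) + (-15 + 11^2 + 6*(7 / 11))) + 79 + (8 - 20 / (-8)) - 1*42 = 23659 / 374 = 63.26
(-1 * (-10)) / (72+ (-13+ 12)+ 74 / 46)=0.14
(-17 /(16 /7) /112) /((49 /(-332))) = 1411 /3136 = 0.45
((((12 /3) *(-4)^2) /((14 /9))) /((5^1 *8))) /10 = 18 /175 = 0.10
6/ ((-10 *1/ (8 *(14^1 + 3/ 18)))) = -68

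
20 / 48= 5 / 12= 0.42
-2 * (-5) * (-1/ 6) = -5/ 3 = -1.67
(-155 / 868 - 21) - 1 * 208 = -6417 / 28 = -229.18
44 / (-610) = -22 / 305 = -0.07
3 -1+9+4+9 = 24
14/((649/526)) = 7364/649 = 11.35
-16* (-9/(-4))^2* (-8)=648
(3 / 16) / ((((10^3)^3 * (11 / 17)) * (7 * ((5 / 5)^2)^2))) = 51 / 1232000000000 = 0.00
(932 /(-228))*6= -466 /19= -24.53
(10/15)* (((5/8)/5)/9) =1/108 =0.01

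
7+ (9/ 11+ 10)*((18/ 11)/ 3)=1561/ 121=12.90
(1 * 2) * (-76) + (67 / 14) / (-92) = -195843 / 1288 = -152.05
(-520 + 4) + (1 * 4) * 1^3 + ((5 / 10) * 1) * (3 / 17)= -17405 / 34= -511.91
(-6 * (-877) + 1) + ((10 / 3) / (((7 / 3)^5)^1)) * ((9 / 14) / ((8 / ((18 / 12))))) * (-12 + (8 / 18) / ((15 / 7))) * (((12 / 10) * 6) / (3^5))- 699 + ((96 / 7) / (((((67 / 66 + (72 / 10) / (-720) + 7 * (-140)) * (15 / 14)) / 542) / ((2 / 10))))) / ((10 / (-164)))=8717745744471326 / 1900433121335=4587.24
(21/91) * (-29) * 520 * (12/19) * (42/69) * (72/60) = -701568/437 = -1605.42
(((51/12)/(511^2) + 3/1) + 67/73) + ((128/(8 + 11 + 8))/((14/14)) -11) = -2.34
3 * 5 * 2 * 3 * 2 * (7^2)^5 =50845544820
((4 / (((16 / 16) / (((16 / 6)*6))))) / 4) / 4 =4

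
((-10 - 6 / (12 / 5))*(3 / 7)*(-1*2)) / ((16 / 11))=825 / 112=7.37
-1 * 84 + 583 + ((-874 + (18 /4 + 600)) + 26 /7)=3265 /14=233.21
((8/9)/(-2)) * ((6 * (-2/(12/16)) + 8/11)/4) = 56/33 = 1.70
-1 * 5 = -5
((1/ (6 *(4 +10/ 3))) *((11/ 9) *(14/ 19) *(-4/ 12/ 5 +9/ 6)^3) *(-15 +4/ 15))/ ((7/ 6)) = -17571047/ 23085000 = -0.76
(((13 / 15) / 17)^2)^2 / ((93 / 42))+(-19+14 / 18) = -2388491397646 / 131075769375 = -18.22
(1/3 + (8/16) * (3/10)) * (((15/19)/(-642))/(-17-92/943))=1189/34203192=0.00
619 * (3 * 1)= 1857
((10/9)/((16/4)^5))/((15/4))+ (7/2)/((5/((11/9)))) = 14789/17280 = 0.86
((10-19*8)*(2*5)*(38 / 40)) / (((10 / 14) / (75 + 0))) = -141645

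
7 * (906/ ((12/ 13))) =13741/ 2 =6870.50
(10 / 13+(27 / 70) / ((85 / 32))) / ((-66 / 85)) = -17683 / 15015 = -1.18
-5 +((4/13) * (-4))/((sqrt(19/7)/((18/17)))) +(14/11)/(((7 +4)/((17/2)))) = -486/121 - 288 * sqrt(133)/4199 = -4.81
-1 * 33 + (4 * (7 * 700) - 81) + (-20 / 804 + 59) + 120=3952660 / 201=19664.98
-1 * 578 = -578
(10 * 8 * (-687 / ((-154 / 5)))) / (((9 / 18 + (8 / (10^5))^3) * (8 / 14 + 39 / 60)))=1789062500000000000 / 612304687500627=2921.85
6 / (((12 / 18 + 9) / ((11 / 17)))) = 198 / 493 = 0.40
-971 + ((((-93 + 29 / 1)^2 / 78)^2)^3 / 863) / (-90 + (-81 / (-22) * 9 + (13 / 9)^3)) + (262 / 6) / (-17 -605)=-3035621762617057333468283 / 6713018005182302190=-452199.26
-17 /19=-0.89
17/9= 1.89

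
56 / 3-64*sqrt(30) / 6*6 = 56 / 3-64*sqrt(30) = -331.88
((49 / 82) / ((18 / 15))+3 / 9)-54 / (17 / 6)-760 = -6509095 / 8364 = -778.23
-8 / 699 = -0.01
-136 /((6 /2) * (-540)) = 34 /405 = 0.08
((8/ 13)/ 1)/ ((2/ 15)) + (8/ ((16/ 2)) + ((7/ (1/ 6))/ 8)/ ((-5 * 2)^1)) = 5.09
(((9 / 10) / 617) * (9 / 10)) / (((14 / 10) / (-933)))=-75573 / 86380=-0.87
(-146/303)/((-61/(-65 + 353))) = 14016/6161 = 2.27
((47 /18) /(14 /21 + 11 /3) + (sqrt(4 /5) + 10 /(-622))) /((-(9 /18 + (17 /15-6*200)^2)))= -180*sqrt(5) /646776803-1067025 /2614918614529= -0.00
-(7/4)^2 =-49/16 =-3.06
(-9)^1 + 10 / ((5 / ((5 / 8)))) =-31 / 4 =-7.75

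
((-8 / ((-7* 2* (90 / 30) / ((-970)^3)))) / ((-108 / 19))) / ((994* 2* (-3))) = -4335196750 / 845397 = -5128.00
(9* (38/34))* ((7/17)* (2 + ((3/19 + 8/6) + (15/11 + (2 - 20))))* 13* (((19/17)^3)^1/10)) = -7716601347/78092135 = -98.81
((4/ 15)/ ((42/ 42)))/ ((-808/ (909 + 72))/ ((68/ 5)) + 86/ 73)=405807/ 1700615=0.24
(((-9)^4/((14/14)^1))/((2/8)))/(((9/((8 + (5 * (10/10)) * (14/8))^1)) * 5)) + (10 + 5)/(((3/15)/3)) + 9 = 50013/5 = 10002.60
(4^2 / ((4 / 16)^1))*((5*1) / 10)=32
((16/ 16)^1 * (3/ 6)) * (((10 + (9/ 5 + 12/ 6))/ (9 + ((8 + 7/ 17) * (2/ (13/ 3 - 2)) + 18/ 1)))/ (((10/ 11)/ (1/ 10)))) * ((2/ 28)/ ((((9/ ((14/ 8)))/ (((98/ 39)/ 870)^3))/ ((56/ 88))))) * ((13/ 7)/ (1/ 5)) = 14000231/ 319104363871800000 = 0.00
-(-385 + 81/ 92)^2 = -1248844921/ 8464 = -147547.84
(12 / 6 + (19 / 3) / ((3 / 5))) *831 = 31301 / 3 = 10433.67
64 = 64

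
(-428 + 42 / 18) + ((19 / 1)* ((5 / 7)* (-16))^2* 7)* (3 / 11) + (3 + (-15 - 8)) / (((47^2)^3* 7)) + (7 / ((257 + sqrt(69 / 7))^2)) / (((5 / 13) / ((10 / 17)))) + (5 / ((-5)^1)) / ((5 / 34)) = 48679925930404575611383322507 / 11307250080351477958879635 - 163709* sqrt(483) / 908213317073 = 4305.20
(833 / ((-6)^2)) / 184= 833 / 6624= 0.13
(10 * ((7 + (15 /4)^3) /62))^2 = 365383225 /3936256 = 92.83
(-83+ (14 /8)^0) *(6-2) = -328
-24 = -24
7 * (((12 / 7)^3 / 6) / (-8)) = -0.73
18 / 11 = 1.64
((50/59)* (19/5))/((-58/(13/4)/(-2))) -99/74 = -61847/63307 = -0.98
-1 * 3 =-3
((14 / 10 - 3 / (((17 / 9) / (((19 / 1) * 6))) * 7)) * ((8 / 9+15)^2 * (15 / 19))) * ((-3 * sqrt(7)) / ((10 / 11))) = 3274437023 * sqrt(7) / 203490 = 42573.82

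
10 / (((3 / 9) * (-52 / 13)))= -15 / 2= -7.50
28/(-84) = -1/3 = -0.33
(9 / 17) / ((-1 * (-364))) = 9 / 6188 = 0.00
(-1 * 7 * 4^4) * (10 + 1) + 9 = -19703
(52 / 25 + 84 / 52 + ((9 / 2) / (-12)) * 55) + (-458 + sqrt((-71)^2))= -1050217 / 2600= -403.93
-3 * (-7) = 21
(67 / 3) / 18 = 67 / 54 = 1.24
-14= -14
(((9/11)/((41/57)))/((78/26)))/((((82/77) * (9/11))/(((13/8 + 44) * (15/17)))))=8009925/457232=17.52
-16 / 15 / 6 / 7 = -8 / 315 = -0.03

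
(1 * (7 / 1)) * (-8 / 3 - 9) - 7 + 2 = -260 / 3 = -86.67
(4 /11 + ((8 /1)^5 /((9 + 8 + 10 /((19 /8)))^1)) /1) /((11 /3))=20550372 /48763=421.43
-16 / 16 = -1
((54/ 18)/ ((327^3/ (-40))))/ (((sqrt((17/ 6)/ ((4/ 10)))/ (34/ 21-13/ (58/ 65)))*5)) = 126184*sqrt(255)/ 603334585665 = 0.00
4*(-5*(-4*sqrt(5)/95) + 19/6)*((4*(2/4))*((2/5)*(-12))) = -608/5 - 768*sqrt(5)/95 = -139.68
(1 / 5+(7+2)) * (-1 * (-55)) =506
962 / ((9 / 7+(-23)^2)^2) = 23569 / 6889472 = 0.00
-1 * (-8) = 8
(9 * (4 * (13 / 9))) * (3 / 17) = 156 / 17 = 9.18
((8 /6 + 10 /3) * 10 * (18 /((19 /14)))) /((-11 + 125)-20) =6.58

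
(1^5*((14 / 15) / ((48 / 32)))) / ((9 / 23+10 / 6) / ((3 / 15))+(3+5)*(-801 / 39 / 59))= 0.08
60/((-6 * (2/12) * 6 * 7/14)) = -20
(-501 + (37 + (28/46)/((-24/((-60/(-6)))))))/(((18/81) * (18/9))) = -192201/184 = -1044.57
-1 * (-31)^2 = -961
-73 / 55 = -1.33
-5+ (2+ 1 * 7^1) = 4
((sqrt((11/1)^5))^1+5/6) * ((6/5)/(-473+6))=-1.03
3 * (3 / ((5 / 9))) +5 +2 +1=121 / 5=24.20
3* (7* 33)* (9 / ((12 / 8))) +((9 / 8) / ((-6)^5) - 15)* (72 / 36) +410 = 15683327 / 3456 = 4538.00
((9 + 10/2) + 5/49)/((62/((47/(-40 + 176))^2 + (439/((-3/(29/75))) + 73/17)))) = -150019659341/12642940800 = -11.87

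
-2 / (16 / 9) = -9 / 8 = -1.12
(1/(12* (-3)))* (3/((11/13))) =-13/132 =-0.10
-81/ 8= -10.12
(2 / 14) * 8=8 / 7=1.14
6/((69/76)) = 6.61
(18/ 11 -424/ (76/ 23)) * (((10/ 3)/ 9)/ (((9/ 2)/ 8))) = -4236160/ 50787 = -83.41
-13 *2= -26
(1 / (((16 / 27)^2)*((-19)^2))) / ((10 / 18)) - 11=-5076319 / 462080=-10.99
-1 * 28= -28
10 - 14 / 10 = 43 / 5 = 8.60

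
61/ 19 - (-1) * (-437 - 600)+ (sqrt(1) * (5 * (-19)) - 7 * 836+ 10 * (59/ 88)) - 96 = -5910591/ 836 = -7070.08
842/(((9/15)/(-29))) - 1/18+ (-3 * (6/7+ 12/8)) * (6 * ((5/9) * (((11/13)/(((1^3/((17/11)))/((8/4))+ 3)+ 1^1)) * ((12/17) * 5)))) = -3267707119/80262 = -40713.00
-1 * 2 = -2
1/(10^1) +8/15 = 19/30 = 0.63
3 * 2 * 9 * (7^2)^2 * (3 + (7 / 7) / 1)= 518616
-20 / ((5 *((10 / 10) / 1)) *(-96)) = 1 / 24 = 0.04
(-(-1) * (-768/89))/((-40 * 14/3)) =0.05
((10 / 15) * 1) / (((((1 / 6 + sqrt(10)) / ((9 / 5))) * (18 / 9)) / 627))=-11286 / 1795 + 67716 * sqrt(10) / 1795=113.01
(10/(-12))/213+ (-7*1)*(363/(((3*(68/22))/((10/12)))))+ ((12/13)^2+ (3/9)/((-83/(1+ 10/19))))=-2634752091883/11580522876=-227.52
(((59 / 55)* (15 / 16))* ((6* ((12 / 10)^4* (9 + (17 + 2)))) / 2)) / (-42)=-28674 / 6875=-4.17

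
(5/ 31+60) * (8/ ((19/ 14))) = 208880/ 589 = 354.63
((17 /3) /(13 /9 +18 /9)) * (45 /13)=5.69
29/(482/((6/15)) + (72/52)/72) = 1508/62661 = 0.02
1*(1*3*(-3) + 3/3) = -8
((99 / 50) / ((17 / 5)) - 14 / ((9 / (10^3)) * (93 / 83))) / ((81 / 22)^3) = -1051261797388 / 37809369945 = -27.80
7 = 7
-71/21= -3.38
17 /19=0.89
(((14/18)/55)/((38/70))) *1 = 49/1881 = 0.03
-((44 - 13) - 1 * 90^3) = 728969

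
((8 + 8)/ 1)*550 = 8800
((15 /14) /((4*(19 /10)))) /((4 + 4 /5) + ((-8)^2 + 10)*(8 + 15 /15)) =125 /594776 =0.00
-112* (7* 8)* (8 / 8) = -6272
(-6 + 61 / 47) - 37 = -1960 / 47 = -41.70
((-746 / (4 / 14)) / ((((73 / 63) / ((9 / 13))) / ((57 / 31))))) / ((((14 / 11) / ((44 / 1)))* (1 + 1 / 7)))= -86768.53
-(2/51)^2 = -0.00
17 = 17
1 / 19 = 0.05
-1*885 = -885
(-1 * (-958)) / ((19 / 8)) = 7664 / 19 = 403.37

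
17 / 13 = 1.31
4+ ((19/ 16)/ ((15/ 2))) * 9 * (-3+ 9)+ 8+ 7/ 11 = 4661/ 220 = 21.19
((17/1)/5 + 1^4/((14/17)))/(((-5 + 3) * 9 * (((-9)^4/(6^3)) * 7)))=-646/535815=-0.00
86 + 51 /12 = 90.25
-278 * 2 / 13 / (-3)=556 / 39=14.26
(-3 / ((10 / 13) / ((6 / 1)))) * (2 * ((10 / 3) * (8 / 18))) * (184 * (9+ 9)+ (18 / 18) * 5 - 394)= -607984 / 3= -202661.33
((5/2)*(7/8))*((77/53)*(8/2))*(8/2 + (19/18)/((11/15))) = 87955/1272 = 69.15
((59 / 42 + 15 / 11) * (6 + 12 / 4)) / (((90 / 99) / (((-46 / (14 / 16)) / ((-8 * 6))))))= 29417 / 980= 30.02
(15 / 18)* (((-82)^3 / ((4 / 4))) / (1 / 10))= -13784200 / 3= -4594733.33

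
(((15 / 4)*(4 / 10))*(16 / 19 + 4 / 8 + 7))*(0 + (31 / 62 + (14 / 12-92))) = -85907 / 76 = -1130.36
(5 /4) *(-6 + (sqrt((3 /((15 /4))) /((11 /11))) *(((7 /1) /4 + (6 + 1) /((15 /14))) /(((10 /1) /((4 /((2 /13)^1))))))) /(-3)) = -6461 *sqrt(5) /1800 - 15 /2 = -15.53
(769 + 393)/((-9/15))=-5810/3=-1936.67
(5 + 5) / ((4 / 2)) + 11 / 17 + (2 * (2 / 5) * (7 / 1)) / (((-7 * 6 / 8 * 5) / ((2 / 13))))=93056 / 16575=5.61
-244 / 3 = -81.33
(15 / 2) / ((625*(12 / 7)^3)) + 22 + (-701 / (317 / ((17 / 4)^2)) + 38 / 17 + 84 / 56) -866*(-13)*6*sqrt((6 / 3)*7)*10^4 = -11023268573 / 776016000 + 675480000*sqrt(14) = 2527414717.41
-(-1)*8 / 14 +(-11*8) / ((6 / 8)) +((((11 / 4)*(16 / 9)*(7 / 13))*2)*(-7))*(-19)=477868 / 819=583.48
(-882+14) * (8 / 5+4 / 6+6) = -107632 / 15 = -7175.47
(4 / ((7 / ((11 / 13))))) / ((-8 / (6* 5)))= -165 / 91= -1.81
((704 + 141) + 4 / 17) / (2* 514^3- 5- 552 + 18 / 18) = 14369 / 4617079844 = 0.00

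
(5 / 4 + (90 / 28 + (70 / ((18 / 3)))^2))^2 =1254930625 / 63504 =19761.44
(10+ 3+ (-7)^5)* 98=-1645812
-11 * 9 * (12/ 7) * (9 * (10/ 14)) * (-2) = 2182.04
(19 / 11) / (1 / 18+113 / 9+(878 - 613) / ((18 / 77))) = 171 / 113476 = 0.00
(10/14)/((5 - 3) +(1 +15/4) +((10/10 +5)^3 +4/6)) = 60/18767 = 0.00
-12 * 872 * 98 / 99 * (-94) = 32131456 / 33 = 973680.48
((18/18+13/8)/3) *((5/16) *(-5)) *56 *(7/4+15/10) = -15925/64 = -248.83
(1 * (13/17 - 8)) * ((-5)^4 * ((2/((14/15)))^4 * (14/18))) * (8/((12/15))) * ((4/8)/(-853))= 2162109375/4973843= 434.70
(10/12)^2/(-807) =-25/29052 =-0.00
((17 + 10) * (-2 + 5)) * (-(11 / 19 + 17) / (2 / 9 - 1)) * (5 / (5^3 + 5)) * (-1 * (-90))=10956870 / 1729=6337.11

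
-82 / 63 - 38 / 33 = -1700 / 693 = -2.45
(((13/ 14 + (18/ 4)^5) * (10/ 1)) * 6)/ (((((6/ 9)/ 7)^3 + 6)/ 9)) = 73862276355/ 444592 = 166134.96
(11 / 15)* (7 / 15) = 77 / 225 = 0.34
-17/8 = -2.12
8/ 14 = 4/ 7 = 0.57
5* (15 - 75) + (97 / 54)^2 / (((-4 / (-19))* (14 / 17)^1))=-45949693 / 163296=-281.39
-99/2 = -49.50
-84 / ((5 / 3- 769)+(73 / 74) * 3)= 18648 / 169691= 0.11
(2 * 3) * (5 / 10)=3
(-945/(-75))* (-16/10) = -504/25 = -20.16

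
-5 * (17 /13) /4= -85 /52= -1.63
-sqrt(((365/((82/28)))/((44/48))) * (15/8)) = -15 * sqrt(230461)/451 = -15.97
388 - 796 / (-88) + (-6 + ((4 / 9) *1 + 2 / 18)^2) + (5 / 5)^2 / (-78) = 4532906 / 11583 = 391.34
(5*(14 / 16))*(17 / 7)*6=255 / 4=63.75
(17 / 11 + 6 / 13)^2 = 82369 / 20449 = 4.03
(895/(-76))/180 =-0.07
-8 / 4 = -2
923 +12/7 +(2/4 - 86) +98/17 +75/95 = 3824565/4522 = 845.77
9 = 9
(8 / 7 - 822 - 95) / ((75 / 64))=-781.53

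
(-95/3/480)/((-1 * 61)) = 19/17568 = 0.00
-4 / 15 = -0.27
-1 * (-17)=17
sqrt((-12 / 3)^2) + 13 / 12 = 61 / 12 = 5.08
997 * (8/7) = 7976/7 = 1139.43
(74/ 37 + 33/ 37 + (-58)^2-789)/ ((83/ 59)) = 5627538/ 3071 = 1832.48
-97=-97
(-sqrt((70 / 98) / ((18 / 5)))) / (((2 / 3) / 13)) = -65 * sqrt(14) / 28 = -8.69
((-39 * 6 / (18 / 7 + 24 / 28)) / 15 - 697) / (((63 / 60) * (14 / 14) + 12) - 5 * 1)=-14031 / 161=-87.15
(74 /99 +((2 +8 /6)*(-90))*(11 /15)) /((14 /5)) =-54265 /693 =-78.30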